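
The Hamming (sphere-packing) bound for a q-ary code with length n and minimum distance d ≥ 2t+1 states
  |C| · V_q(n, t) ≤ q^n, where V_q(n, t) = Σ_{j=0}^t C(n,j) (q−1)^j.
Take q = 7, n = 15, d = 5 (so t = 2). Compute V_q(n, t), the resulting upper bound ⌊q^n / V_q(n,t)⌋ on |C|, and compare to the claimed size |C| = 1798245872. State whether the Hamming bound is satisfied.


V_q(n, t) = 3871, q^n = 4747561509943, Hamming bound = 1226443169, |C| = 1798245872 > bound (violated).

Step 1: Compute V_q(n, t) = Σ_{j=0}^2 C(n, j) (q−1)^j.
  j = 0: C(15,0)·(6)^0 = 1·1 = 1.
  j = 1: C(15,1)·(6)^1 = 15·6 = 90.
  j = 2: C(15,2)·(6)^2 = 105·36 = 3780.
  V_q(n, t) = 1 + 90 + 3780 = 3871.
Step 2: q^n = 7^15 = 4747561509943.
Step 3: Hamming bound ⌊q^n / V_q(n,t)⌋ = ⌊4747561509943/3871⌋ = 1226443169.
Step 4: Compare |C| = 1798245872 to 1226443169: violated.
The claimed |C| lies above the Hamming bound, so no 7-ary code of length 15 with d ≥ 5 can have 1798245872 codewords.


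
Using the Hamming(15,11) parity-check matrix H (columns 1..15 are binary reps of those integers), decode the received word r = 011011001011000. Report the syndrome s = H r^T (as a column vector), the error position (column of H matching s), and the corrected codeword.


s = (1, 1, 0, 0)^T, error position = 12, corrected codeword c = 011011001010000

Compute s = H r^T mod 2 one row at a time:
  s_1 = 0 + 1 + 0 + 1 + 1 + 0 + 0 + 0 = 3 ≡ 1 (mod 2).
  s_2 = 0 + 1 + 1 + 0 + 1 + 0 + 0 + 0 = 3 ≡ 1 (mod 2).
  s_3 = 1 + 1 + 1 + 0 + 0 + 1 + 0 + 0 = 4 ≡ 0 (mod 2).
  s_4 = 0 + 1 + 1 + 0 + 1 + 1 + 0 + 0 = 4 ≡ 0 (mod 2).
s = (1, 1, 0, 0)^T — this equals column 12 of H (binary 1100), so error is at position 12.
Correct: flip bit 12 of r = 011011001011000 to get c = 011011001010000.


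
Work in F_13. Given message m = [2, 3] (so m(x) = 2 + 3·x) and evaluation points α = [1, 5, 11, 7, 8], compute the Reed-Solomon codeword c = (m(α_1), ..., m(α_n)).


c = [5, 4, 9, 10, 0]

Message polynomial: m(x) = 2 + 3·x (mod 13).
For each evaluation point α_i, compute m(α_i) mod 13:
  α_1 = 1: Horner steps 3 → 5, so m(1) = 5.
  α_2 = 5: Horner steps 3 → 4, so m(5) = 4.
  α_3 = 11: Horner steps 3 → 9, so m(11) = 9.
  α_4 = 7: Horner steps 3 → 10, so m(7) = 10.
  α_5 = 8: Horner steps 3 → 0, so m(8) = 0.
Codeword c = [5, 4, 9, 10, 0] ∈ F_13^5.


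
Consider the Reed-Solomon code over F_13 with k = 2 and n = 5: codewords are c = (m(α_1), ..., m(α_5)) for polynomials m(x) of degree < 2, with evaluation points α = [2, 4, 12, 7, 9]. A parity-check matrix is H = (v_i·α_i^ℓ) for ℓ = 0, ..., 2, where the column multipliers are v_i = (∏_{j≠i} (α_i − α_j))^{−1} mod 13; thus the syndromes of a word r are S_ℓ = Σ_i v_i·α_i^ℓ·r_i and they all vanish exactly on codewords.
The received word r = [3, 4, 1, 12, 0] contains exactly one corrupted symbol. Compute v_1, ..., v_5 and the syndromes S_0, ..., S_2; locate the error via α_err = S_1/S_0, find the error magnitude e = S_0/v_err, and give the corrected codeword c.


S = (8, 5, 8), error at position 3, error magnitude e = 6, c = [3, 4, 8, 12, 0].

Step 1: column multipliers v_i = (∏_{j≠i}(α_i − α_j))^{−1} mod 13.
  i = 1 (α = 2): (2−4)(2−12)(2−7)(2−9) = (−2)·(−10)·(−5)·(−7) = 700 ≡ 11, so v_1 = 11^{−1} = 6 (mod 13).
  i = 2 (α = 4): (4−2)(4−12)(4−7)(4−9) = 2·(−8)·(−3)·(−5) = −240 ≡ 7, so v_2 = 7^{−1} = 2 (mod 13).
  i = 3 (α = 12): (12−2)(12−4)(12−7)(12−9) = 10·8·5·3 = 1200 ≡ 4, so v_3 = 4^{−1} = 10 (mod 13).
  i = 4 (α = 7): (7−2)(7−4)(7−12)(7−9) = 5·3·(−5)·(−2) = 150 ≡ 7, so v_4 = 7^{−1} = 2 (mod 13).
  i = 5 (α = 9): (9−2)(9−4)(9−12)(9−7) = 7·5·(−3)·2 = −210 ≡ 11, so v_5 = 11^{−1} = 6 (mod 13).
  v = [6, 2, 10, 2, 6].
Step 2: syndromes of r = [3, 4, 1, 12, 0] (all sums mod 13).
  S_0 = Σ v_i r_i = 6·3 + 2·4 + 10·1 + 2·12 + 6·0 = 60 ≡ 8.
  S_1 = Σ v_i α_i r_i = 6·2·3 + 2·4·4 + 10·12·1 + 2·7·12 + 6·9·0 = 356 ≡ 5.
  α_i^2 mod 13 = [4, 3, 1, 10, 3].
  S_2 = Σ v_i α_i^2 r_i = 6·4·3 + 2·3·4 + 10·1·1 + 2·10·12 + 6·3·0 = 346 ≡ 8.
  S = (8, 5, 8) ≠ 0, so r is not a codeword (an error is present).
Step 3: locate the error. For a single error e at position i, S_ℓ = v_i·e·α_i^ℓ, so α_err = S_1/S_0.
  S_0^{−1} = 8^{−1} = 5 (mod 13), so α_err = 5·5 = 25 ≡ 12 = α_3. Error position i = 3.
  Consistency check: S_2/S_1 = 8·8 = 64 ≡ 12 = α_err ✓ (single-error assumption holds).
Step 4: error magnitude e = S_0/v_3 = S_0·∏_{j≠3}(α_3 − α_j) = 8·4 = 32 ≡ 6 (mod 13).
Step 5: correct position 3: c_3 = r_3 − e = 1 − 6 ≡ 8 (mod 13). Hence c = [3, 4, 8, 12, 0].
  Check: interpolating c through the α_i gives m(x) = 2 + 7·x (degree < 2) with m(α_i) = c_i for every i, so c is indeed a codeword.


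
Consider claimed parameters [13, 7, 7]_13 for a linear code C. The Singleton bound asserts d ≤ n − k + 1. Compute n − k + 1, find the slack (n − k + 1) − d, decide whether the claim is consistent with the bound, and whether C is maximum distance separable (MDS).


Singleton RHS = n − k + 1 = 7, slack = 0, bound satisfied, MDS.

Singleton bound: d ≤ n − k + 1.
Here n = 13, k = 7, so n − k + 1 = 7.
Given d = 7, check d ≤ 7: YES.
Slack = (n − k + 1) − d = 0.
The code is MDS (slack = 0).
Description: the claimed parameters are [13, 7, 7]_13; such a code would be MDS (meets Singleton bound).


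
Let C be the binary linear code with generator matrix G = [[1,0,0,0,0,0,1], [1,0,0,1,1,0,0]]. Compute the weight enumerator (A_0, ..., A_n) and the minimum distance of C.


Weight distribution: A_0 = 1, A_2 = 1, A_3 = 2. Minimum distance d = 2.

Enumerate all 2^2 = 4 messages m ∈ F_2^2.
For each, compute codeword c = mG in F_2^7, then tally its weight.
  m = 00 → c = 0000000, weight = 0.
  m = 10 → c = 1000001, weight = 2.
  m = 01 → c = 1001100, weight = 3.
  m = 11 → c = 0001101, weight = 3.
Tally weights:
  weight 0: 1 codewords.
  weight 2: 1 codewords.
  weight 3: 2 codewords.
Minimum distance d = smallest w > 0 with A_w > 0 = 2.
Sanity: Σ A_w = 4 = 2^2 = 4 ✓.


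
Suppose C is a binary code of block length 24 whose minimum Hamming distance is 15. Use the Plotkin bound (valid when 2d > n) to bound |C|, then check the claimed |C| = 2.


Plotkin bound M ≤ 4; given |C| = 2 ≤ bound (satisfied).

Check applicability: 2d = 30, n = 24.
2d − n = 6 > 0, so Plotkin applies.
Compute d/(2d−n) = 15/6 ≈ 2.5000.
⌊d/(2d−n)⌋ = 2.
Plotkin bound: M ≤ 2·2 = 4.
Given |C| = 2, check: satisfied.
This |C| is below the Plotkin bound.


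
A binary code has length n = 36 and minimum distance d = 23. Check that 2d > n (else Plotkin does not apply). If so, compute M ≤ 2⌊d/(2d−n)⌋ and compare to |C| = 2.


Plotkin bound M ≤ 4; given |C| = 2 ≤ bound (satisfied).

Check applicability: 2d = 46, n = 36.
2d − n = 10 > 0, so Plotkin applies.
Compute d/(2d−n) = 23/10 ≈ 2.3000.
⌊d/(2d−n)⌋ = 2.
Plotkin bound: M ≤ 2·2 = 4.
Given |C| = 2, check: satisfied.
This |C| is below the Plotkin bound.


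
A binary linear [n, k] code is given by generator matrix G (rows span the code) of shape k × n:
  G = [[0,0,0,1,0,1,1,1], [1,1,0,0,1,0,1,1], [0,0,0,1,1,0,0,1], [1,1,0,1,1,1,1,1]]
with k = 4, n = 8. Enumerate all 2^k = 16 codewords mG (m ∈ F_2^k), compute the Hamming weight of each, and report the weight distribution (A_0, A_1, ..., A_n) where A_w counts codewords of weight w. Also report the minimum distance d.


Weight distribution: A_0 = 1, A_2 = 2, A_3 = 5, A_4 = 5, A_5 = 2, A_7 = 1. Minimum distance d = 2.

Enumerate all 2^4 = 16 messages m ∈ F_2^4.
For each, compute codeword c = mG in F_2^8, then tally its weight.
  m = 0000 → c = 00000000, weight = 0.
  m = 1000 → c = 00010111, weight = 4.
  m = 0100 → c = 11001011, weight = 5.
  m = 1100 → c = 11011100, weight = 5.
  m = 0010 → c = 00011001, weight = 3.
  m = 1010 → c = 00001110, weight = 3.
  m = 0110 → c = 11010010, weight = 4.
  m = 1110 → c = 11000101, weight = 4.
  m = 0001 → c = 11011111, weight = 7.
  m = 1001 → c = 11001000, weight = 3.
  m = 0101 → c = 00010100, weight = 2.
  m = 1101 → c = 00000011, weight = 2.
  m = 0011 → c = 11000110, weight = 4.
  m = 1011 → c = 11010001, weight = 4.
  m = 0111 → c = 00001101, weight = 3.
  m = 1111 → c = 00011010, weight = 3.
Tally weights:
  weight 0: 1 codewords.
  weight 2: 2 codewords.
  weight 3: 5 codewords.
  weight 4: 5 codewords.
  weight 5: 2 codewords.
  weight 7: 1 codewords.
Minimum distance d = smallest w > 0 with A_w > 0 = 2.
Sanity: Σ A_w = 16 = 2^4 = 16 ✓.


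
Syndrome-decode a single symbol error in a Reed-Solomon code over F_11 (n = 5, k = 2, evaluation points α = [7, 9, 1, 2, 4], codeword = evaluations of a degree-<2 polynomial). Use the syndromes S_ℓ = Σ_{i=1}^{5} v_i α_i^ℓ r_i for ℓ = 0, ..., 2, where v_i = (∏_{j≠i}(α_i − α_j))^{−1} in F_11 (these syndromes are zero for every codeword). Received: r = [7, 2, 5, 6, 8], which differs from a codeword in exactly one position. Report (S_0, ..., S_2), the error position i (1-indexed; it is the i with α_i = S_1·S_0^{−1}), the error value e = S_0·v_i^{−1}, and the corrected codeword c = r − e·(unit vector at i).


S = (1, 7, 5), error at position 1, error magnitude e = 7, c = [0, 2, 5, 6, 8].

Step 1: column multipliers v_i = (∏_{j≠i}(α_i − α_j))^{−1} mod 11.
  i = 1 (α = 7): (7−9)(7−1)(7−2)(7−4) = (−2)·6·5·3 = −180 ≡ 7, so v_1 = 7^{−1} = 8 (mod 11).
  i = 2 (α = 9): (9−7)(9−1)(9−2)(9−4) = 2·8·7·5 = 560 ≡ 10, so v_2 = 10^{−1} = 10 (mod 11).
  i = 3 (α = 1): (1−7)(1−9)(1−2)(1−4) = (−6)·(−8)·(−1)·(−3) = 144 ≡ 1, so v_3 = 1^{−1} = 1 (mod 11).
  i = 4 (α = 2): (2−7)(2−9)(2−1)(2−4) = (−5)·(−7)·1·(−2) = −70 ≡ 7, so v_4 = 7^{−1} = 8 (mod 11).
  i = 5 (α = 4): (4−7)(4−9)(4−1)(4−2) = (−3)·(−5)·3·2 = 90 ≡ 2, so v_5 = 2^{−1} = 6 (mod 11).
  v = [8, 10, 1, 8, 6].
Step 2: syndromes of r = [7, 2, 5, 6, 8] (all sums mod 11).
  S_0 = Σ v_i r_i = 8·7 + 10·2 + 1·5 + 8·6 + 6·8 = 177 ≡ 1.
  S_1 = Σ v_i α_i r_i = 8·7·7 + 10·9·2 + 1·1·5 + 8·2·6 + 6·4·8 = 865 ≡ 7.
  α_i^2 mod 11 = [5, 4, 1, 4, 5].
  S_2 = Σ v_i α_i^2 r_i = 8·5·7 + 10·4·2 + 1·1·5 + 8·4·6 + 6·5·8 = 797 ≡ 5.
  S = (1, 7, 5) ≠ 0, so r is not a codeword (an error is present).
Step 3: locate the error. For a single error e at position i, S_ℓ = v_i·e·α_i^ℓ, so α_err = S_1/S_0.
  S_0^{−1} = 1^{−1} = 1 (mod 11), so α_err = 7·1 = 7 ≡ 7 = α_1. Error position i = 1.
  Consistency check: S_2/S_1 = 5·8 = 40 ≡ 7 = α_err ✓ (single-error assumption holds).
Step 4: error magnitude e = S_0/v_1 = S_0·∏_{j≠1}(α_1 − α_j) = 1·7 = 7 ≡ 7 (mod 11).
Step 5: correct position 1: c_1 = r_1 − e = 7 − 7 ≡ 0 (mod 11). Hence c = [0, 2, 5, 6, 8].
  Check: interpolating c through the α_i gives m(x) = 4 + 1·x (degree < 2) with m(α_i) = c_i for every i, so c is indeed a codeword.


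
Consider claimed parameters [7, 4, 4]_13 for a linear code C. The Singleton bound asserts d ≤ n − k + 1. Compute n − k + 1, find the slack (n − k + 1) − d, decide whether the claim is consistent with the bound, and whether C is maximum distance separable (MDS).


Singleton RHS = n − k + 1 = 4, slack = 0, bound satisfied, MDS.

Singleton bound: d ≤ n − k + 1.
Here n = 7, k = 4, so n − k + 1 = 4.
Given d = 4, check d ≤ 4: YES.
Slack = (n − k + 1) − d = 0.
The code is MDS (slack = 0).
Description: the claimed parameters are [7, 4, 4]_13; such a code would be MDS (meets Singleton bound).


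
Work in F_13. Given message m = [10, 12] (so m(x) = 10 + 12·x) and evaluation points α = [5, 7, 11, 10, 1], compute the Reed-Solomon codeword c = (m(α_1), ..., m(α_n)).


c = [5, 3, 12, 0, 9]

Message polynomial: m(x) = 10 + 12·x (mod 13).
For each evaluation point α_i, compute m(α_i) mod 13:
  α_1 = 5: Horner steps 12 → 5, so m(5) = 5.
  α_2 = 7: Horner steps 12 → 3, so m(7) = 3.
  α_3 = 11: Horner steps 12 → 12, so m(11) = 12.
  α_4 = 10: Horner steps 12 → 0, so m(10) = 0.
  α_5 = 1: Horner steps 12 → 9, so m(1) = 9.
Codeword c = [5, 3, 12, 0, 9] ∈ F_13^5.


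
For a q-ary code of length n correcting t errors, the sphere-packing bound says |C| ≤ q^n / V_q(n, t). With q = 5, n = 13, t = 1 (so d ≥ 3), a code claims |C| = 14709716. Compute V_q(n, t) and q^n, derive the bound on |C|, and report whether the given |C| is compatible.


V_q(n, t) = 53, q^n = 1220703125, Hamming bound = 23032134, |C| = 14709716 ≤ bound (satisfied).

Step 1: Compute V_q(n, t) = Σ_{j=0}^1 C(n, j) (q−1)^j.
  j = 0: C(13,0)·(4)^0 = 1·1 = 1.
  j = 1: C(13,1)·(4)^1 = 13·4 = 52.
  V_q(n, t) = 1 + 52 = 53.
Step 2: q^n = 5^13 = 1220703125.
Step 3: Hamming bound ⌊q^n / V_q(n,t)⌋ = ⌊1220703125/53⌋ = 23032134.
Step 4: Compare |C| = 14709716 to 23032134: satisfied.
The claimed |C| lies below the Hamming bound.


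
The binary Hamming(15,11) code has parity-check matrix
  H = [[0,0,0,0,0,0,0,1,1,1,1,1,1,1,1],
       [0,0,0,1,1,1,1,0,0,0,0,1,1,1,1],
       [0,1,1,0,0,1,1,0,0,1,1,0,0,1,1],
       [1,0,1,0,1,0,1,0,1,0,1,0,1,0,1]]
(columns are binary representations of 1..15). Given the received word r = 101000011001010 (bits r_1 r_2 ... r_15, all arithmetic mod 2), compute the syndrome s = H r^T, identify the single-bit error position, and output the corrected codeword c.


s = (0, 0, 0, 1)^T, error position = 1, corrected codeword c = 001000011001010

Compute s = H r^T mod 2 one row at a time:
  s_1 = 1 + 1 + 0 + 0 + 1 + 0 + 1 + 0 = 4 ≡ 0 (mod 2).
  s_2 = 0 + 0 + 0 + 0 + 1 + 0 + 1 + 0 = 2 ≡ 0 (mod 2).
  s_3 = 0 + 1 + 0 + 0 + 0 + 0 + 1 + 0 = 2 ≡ 0 (mod 2).
  s_4 = 1 + 1 + 0 + 0 + 1 + 0 + 0 + 0 = 3 ≡ 1 (mod 2).
s = (0, 0, 0, 1)^T — this equals column 1 of H (binary 0001), so error is at position 1.
Correct: flip bit 1 of r = 101000011001010 to get c = 001000011001010.


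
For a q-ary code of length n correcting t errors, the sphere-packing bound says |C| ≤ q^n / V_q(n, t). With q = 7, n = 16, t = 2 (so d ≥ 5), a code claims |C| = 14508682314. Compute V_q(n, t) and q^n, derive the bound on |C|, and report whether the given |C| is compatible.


V_q(n, t) = 4417, q^n = 33232930569601, Hamming bound = 7523869270, |C| = 14508682314 > bound (violated).

Step 1: Compute V_q(n, t) = Σ_{j=0}^2 C(n, j) (q−1)^j.
  j = 0: C(16,0)·(6)^0 = 1·1 = 1.
  j = 1: C(16,1)·(6)^1 = 16·6 = 96.
  j = 2: C(16,2)·(6)^2 = 120·36 = 4320.
  V_q(n, t) = 1 + 96 + 4320 = 4417.
Step 2: q^n = 7^16 = 33232930569601.
Step 3: Hamming bound ⌊q^n / V_q(n,t)⌋ = ⌊33232930569601/4417⌋ = 7523869270.
Step 4: Compare |C| = 14508682314 to 7523869270: violated.
The claimed |C| lies above the Hamming bound, so no 7-ary code of length 16 with d ≥ 5 can have 14508682314 codewords.


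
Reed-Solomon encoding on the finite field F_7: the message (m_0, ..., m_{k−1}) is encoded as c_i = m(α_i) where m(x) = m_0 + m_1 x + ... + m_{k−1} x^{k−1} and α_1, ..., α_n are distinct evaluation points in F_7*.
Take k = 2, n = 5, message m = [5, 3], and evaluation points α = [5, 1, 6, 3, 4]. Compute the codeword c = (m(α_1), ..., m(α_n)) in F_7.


c = [6, 1, 2, 0, 3]

Message polynomial: m(x) = 5 + 3·x (mod 7).
For each evaluation point α_i, compute m(α_i) mod 7:
  α_1 = 5: Horner steps 3 → 6, so m(5) = 6.
  α_2 = 1: Horner steps 3 → 1, so m(1) = 1.
  α_3 = 6: Horner steps 3 → 2, so m(6) = 2.
  α_4 = 3: Horner steps 3 → 0, so m(3) = 0.
  α_5 = 4: Horner steps 3 → 3, so m(4) = 3.
Codeword c = [6, 1, 2, 0, 3] ∈ F_7^5.


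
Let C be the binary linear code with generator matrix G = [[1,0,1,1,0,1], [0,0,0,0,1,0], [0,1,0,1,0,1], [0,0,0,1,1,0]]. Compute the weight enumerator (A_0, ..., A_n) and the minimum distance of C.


Weight distribution: A_0 = 1, A_1 = 2, A_2 = 2, A_3 = 4, A_4 = 5, A_5 = 2. Minimum distance d = 1.

Enumerate all 2^4 = 16 messages m ∈ F_2^4.
For each, compute codeword c = mG in F_2^6, then tally its weight.
  m = 0000 → c = 000000, weight = 0.
  m = 1000 → c = 101101, weight = 4.
  m = 0100 → c = 000010, weight = 1.
  m = 1100 → c = 101111, weight = 5.
  m = 0010 → c = 010101, weight = 3.
  m = 1010 → c = 111000, weight = 3.
  m = 0110 → c = 010111, weight = 4.
  m = 1110 → c = 111010, weight = 4.
  m = 0001 → c = 000110, weight = 2.
  m = 1001 → c = 101011, weight = 4.
  m = 0101 → c = 000100, weight = 1.
  m = 1101 → c = 101001, weight = 3.
  m = 0011 → c = 010011, weight = 3.
  m = 1011 → c = 111110, weight = 5.
  m = 0111 → c = 010001, weight = 2.
  m = 1111 → c = 111100, weight = 4.
Tally weights:
  weight 0: 1 codewords.
  weight 1: 2 codewords.
  weight 2: 2 codewords.
  weight 3: 4 codewords.
  weight 4: 5 codewords.
  weight 5: 2 codewords.
Minimum distance d = smallest w > 0 with A_w > 0 = 1.
Sanity: Σ A_w = 16 = 2^4 = 16 ✓.


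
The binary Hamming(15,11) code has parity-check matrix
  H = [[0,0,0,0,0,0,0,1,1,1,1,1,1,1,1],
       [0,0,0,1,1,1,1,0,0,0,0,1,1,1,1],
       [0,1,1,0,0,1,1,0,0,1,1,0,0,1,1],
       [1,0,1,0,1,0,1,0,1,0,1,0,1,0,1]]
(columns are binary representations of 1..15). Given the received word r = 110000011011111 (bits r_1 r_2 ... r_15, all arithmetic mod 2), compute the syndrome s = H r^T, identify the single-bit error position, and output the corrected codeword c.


s = (1, 0, 0, 1)^T, error position = 9, corrected codeword c = 110000010011111

Compute s = H r^T mod 2 one row at a time:
  s_1 = 1 + 1 + 0 + 1 + 1 + 1 + 1 + 1 = 7 ≡ 1 (mod 2).
  s_2 = 0 + 0 + 0 + 0 + 1 + 1 + 1 + 1 = 4 ≡ 0 (mod 2).
  s_3 = 1 + 0 + 0 + 0 + 0 + 1 + 1 + 1 = 4 ≡ 0 (mod 2).
  s_4 = 1 + 0 + 0 + 0 + 1 + 1 + 1 + 1 = 5 ≡ 1 (mod 2).
s = (1, 0, 0, 1)^T — this equals column 9 of H (binary 1001), so error is at position 9.
Correct: flip bit 9 of r = 110000011011111 to get c = 110000010011111.


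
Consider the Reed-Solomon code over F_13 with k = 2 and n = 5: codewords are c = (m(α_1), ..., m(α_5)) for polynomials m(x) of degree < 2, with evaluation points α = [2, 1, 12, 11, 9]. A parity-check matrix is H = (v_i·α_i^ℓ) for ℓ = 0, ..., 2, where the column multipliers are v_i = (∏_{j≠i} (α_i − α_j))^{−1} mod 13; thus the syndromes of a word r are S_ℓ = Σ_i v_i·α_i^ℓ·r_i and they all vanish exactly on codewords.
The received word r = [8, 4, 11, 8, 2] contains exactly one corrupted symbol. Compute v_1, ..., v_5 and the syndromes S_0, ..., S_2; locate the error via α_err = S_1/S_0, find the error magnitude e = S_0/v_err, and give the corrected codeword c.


S = (2, 4, 8), error at position 1, error magnitude e = 1, c = [7, 4, 11, 8, 2].

Step 1: column multipliers v_i = (∏_{j≠i}(α_i − α_j))^{−1} mod 13.
  i = 1 (α = 2): (2−1)(2−12)(2−11)(2−9) = 1·(−10)·(−9)·(−7) = −630 ≡ 7, so v_1 = 7^{−1} = 2 (mod 13).
  i = 2 (α = 1): (1−2)(1−12)(1−11)(1−9) = (−1)·(−11)·(−10)·(−8) = 880 ≡ 9, so v_2 = 9^{−1} = 3 (mod 13).
  i = 3 (α = 12): (12−2)(12−1)(12−11)(12−9) = 10·11·1·3 = 330 ≡ 5, so v_3 = 5^{−1} = 8 (mod 13).
  i = 4 (α = 11): (11−2)(11−1)(11−12)(11−9) = 9·10·(−1)·2 = −180 ≡ 2, so v_4 = 2^{−1} = 7 (mod 13).
  i = 5 (α = 9): (9−2)(9−1)(9−12)(9−11) = 7·8·(−3)·(−2) = 336 ≡ 11, so v_5 = 11^{−1} = 6 (mod 13).
  v = [2, 3, 8, 7, 6].
Step 2: syndromes of r = [8, 4, 11, 8, 2] (all sums mod 13).
  S_0 = Σ v_i r_i = 2·8 + 3·4 + 8·11 + 7·8 + 6·2 = 184 ≡ 2.
  S_1 = Σ v_i α_i r_i = 2·2·8 + 3·1·4 + 8·12·11 + 7·11·8 + 6·9·2 = 1824 ≡ 4.
  α_i^2 mod 13 = [4, 1, 1, 4, 3].
  S_2 = Σ v_i α_i^2 r_i = 2·4·8 + 3·1·4 + 8·1·11 + 7·4·8 + 6·3·2 = 424 ≡ 8.
  S = (2, 4, 8) ≠ 0, so r is not a codeword (an error is present).
Step 3: locate the error. For a single error e at position i, S_ℓ = v_i·e·α_i^ℓ, so α_err = S_1/S_0.
  S_0^{−1} = 2^{−1} = 7 (mod 13), so α_err = 4·7 = 28 ≡ 2 = α_1. Error position i = 1.
  Consistency check: S_2/S_1 = 8·10 = 80 ≡ 2 = α_err ✓ (single-error assumption holds).
Step 4: error magnitude e = S_0/v_1 = S_0·∏_{j≠1}(α_1 − α_j) = 2·7 = 14 ≡ 1 (mod 13).
Step 5: correct position 1: c_1 = r_1 − e = 8 − 1 ≡ 7 (mod 13). Hence c = [7, 4, 11, 8, 2].
  Check: interpolating c through the α_i gives m(x) = 1 + 3·x (degree < 2) with m(α_i) = c_i for every i, so c is indeed a codeword.


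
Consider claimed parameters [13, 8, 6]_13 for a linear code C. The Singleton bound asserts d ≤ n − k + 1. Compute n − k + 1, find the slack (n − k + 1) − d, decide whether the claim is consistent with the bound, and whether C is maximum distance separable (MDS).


Singleton RHS = n − k + 1 = 6, slack = 0, bound satisfied, MDS.

Singleton bound: d ≤ n − k + 1.
Here n = 13, k = 8, so n − k + 1 = 6.
Given d = 6, check d ≤ 6: YES.
Slack = (n − k + 1) − d = 0.
The code is MDS (slack = 0).
Description: the claimed parameters are [13, 8, 6]_13; such a code would be MDS (meets Singleton bound).


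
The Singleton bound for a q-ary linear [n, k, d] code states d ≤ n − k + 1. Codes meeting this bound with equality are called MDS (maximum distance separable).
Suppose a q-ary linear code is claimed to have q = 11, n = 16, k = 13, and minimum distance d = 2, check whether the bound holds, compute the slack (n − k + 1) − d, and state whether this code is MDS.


Singleton RHS = n − k + 1 = 4, slack = 2, bound satisfied, not MDS.

Singleton bound: d ≤ n − k + 1.
Here n = 16, k = 13, so n − k + 1 = 4.
Given d = 2, check d ≤ 4: YES.
Slack = (n − k + 1) − d = 2.
The code is NOT MDS (slack = 2 > 0).
Description: the claimed parameters are [16, 13, 2]_11; such a code would be non-MDS.


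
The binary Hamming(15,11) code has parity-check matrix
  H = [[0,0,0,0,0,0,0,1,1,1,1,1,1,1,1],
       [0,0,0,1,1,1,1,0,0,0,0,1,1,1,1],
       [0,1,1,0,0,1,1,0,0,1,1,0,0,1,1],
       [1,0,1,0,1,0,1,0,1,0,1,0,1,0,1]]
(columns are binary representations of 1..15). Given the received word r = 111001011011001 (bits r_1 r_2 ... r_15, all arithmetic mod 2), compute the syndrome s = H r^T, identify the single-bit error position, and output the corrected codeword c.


s = (1, 1, 1, 1)^T, error position = 15, corrected codeword c = 111001011011000

Compute s = H r^T mod 2 one row at a time:
  s_1 = 1 + 1 + 0 + 1 + 1 + 0 + 0 + 1 = 5 ≡ 1 (mod 2).
  s_2 = 0 + 0 + 1 + 0 + 1 + 0 + 0 + 1 = 3 ≡ 1 (mod 2).
  s_3 = 1 + 1 + 1 + 0 + 0 + 1 + 0 + 1 = 5 ≡ 1 (mod 2).
  s_4 = 1 + 1 + 0 + 0 + 1 + 1 + 0 + 1 = 5 ≡ 1 (mod 2).
s = (1, 1, 1, 1)^T — this equals column 15 of H (binary 1111), so error is at position 15.
Correct: flip bit 15 of r = 111001011011001 to get c = 111001011011000.


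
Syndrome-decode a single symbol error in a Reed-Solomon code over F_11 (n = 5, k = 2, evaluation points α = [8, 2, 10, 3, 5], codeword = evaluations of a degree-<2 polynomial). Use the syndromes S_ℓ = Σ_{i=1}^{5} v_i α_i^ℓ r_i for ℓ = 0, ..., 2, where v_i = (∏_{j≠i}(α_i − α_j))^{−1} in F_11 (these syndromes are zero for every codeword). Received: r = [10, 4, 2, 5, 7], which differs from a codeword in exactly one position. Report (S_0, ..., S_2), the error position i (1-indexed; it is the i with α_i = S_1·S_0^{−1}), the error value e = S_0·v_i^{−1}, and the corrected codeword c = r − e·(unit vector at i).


S = (10, 1, 10), error at position 3, error magnitude e = 1, c = [10, 4, 1, 5, 7].

Step 1: column multipliers v_i = (∏_{j≠i}(α_i − α_j))^{−1} mod 11.
  i = 1 (α = 8): (8−2)(8−10)(8−3)(8−5) = 6·(−2)·5·3 = −180 ≡ 7, so v_1 = 7^{−1} = 8 (mod 11).
  i = 2 (α = 2): (2−8)(2−10)(2−3)(2−5) = (−6)·(−8)·(−1)·(−3) = 144 ≡ 1, so v_2 = 1^{−1} = 1 (mod 11).
  i = 3 (α = 10): (10−8)(10−2)(10−3)(10−5) = 2·8·7·5 = 560 ≡ 10, so v_3 = 10^{−1} = 10 (mod 11).
  i = 4 (α = 3): (3−8)(3−2)(3−10)(3−5) = (−5)·1·(−7)·(−2) = −70 ≡ 7, so v_4 = 7^{−1} = 8 (mod 11).
  i = 5 (α = 5): (5−8)(5−2)(5−10)(5−3) = (−3)·3·(−5)·2 = 90 ≡ 2, so v_5 = 2^{−1} = 6 (mod 11).
  v = [8, 1, 10, 8, 6].
Step 2: syndromes of r = [10, 4, 2, 5, 7] (all sums mod 11).
  S_0 = Σ v_i r_i = 8·10 + 1·4 + 10·2 + 8·5 + 6·7 = 186 ≡ 10.
  S_1 = Σ v_i α_i r_i = 8·8·10 + 1·2·4 + 10·10·2 + 8·3·5 + 6·5·7 = 1178 ≡ 1.
  α_i^2 mod 11 = [9, 4, 1, 9, 3].
  S_2 = Σ v_i α_i^2 r_i = 8·9·10 + 1·4·4 + 10·1·2 + 8·9·5 + 6·3·7 = 1242 ≡ 10.
  S = (10, 1, 10) ≠ 0, so r is not a codeword (an error is present).
Step 3: locate the error. For a single error e at position i, S_ℓ = v_i·e·α_i^ℓ, so α_err = S_1/S_0.
  S_0^{−1} = 10^{−1} = 10 (mod 11), so α_err = 1·10 = 10 ≡ 10 = α_3. Error position i = 3.
  Consistency check: S_2/S_1 = 10·1 = 10 ≡ 10 = α_err ✓ (single-error assumption holds).
Step 4: error magnitude e = S_0/v_3 = S_0·∏_{j≠3}(α_3 − α_j) = 10·10 = 100 ≡ 1 (mod 11).
Step 5: correct position 3: c_3 = r_3 − e = 2 − 1 ≡ 1 (mod 11). Hence c = [10, 4, 1, 5, 7].
  Check: interpolating c through the α_i gives m(x) = 2 + 1·x (degree < 2) with m(α_i) = c_i for every i, so c is indeed a codeword.


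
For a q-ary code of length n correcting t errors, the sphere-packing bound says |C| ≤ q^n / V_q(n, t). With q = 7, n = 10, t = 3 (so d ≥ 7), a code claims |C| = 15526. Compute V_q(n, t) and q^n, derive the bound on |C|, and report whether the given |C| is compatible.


V_q(n, t) = 27601, q^n = 282475249, Hamming bound = 10234, |C| = 15526 > bound (violated).

Step 1: Compute V_q(n, t) = Σ_{j=0}^3 C(n, j) (q−1)^j.
  j = 0: C(10,0)·(6)^0 = 1·1 = 1.
  j = 1: C(10,1)·(6)^1 = 10·6 = 60.
  j = 2: C(10,2)·(6)^2 = 45·36 = 1620.
  j = 3: C(10,3)·(6)^3 = 120·216 = 25920.
  V_q(n, t) = 1 + 60 + 1620 + 25920 = 27601.
Step 2: q^n = 7^10 = 282475249.
Step 3: Hamming bound ⌊q^n / V_q(n,t)⌋ = ⌊282475249/27601⌋ = 10234.
Step 4: Compare |C| = 15526 to 10234: violated.
The claimed |C| lies above the Hamming bound, so no 7-ary code of length 10 with d ≥ 7 can have 15526 codewords.


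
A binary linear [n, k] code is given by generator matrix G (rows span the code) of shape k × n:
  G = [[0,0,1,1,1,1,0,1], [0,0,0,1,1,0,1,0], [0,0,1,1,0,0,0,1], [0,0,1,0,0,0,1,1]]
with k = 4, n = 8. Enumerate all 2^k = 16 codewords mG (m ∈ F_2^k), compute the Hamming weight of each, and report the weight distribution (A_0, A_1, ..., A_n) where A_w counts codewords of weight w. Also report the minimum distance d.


Weight distribution: A_0 = 1, A_1 = 2, A_2 = 2, A_3 = 4, A_4 = 5, A_5 = 2. Minimum distance d = 1.

Enumerate all 2^4 = 16 messages m ∈ F_2^4.
For each, compute codeword c = mG in F_2^8, then tally its weight.
  m = 0000 → c = 00000000, weight = 0.
  m = 1000 → c = 00111101, weight = 5.
  m = 0100 → c = 00011010, weight = 3.
  m = 1100 → c = 00100111, weight = 4.
  m = 0010 → c = 00110001, weight = 3.
  m = 1010 → c = 00001100, weight = 2.
  m = 0110 → c = 00101011, weight = 4.
  m = 1110 → c = 00010110, weight = 3.
  m = 0001 → c = 00100011, weight = 3.
  m = 1001 → c = 00011110, weight = 4.
  m = 0101 → c = 00111001, weight = 4.
  m = 1101 → c = 00000100, weight = 1.
  m = 0011 → c = 00010010, weight = 2.
  m = 1011 → c = 00101111, weight = 5.
  m = 0111 → c = 00001000, weight = 1.
  m = 1111 → c = 00110101, weight = 4.
Tally weights:
  weight 0: 1 codewords.
  weight 1: 2 codewords.
  weight 2: 2 codewords.
  weight 3: 4 codewords.
  weight 4: 5 codewords.
  weight 5: 2 codewords.
Minimum distance d = smallest w > 0 with A_w > 0 = 1.
Sanity: Σ A_w = 16 = 2^4 = 16 ✓.


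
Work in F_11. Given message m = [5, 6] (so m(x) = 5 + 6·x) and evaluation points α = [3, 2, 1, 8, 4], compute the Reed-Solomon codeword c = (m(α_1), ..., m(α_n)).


c = [1, 6, 0, 9, 7]

Message polynomial: m(x) = 5 + 6·x (mod 11).
For each evaluation point α_i, compute m(α_i) mod 11:
  α_1 = 3: Horner steps 6 → 1, so m(3) = 1.
  α_2 = 2: Horner steps 6 → 6, so m(2) = 6.
  α_3 = 1: Horner steps 6 → 0, so m(1) = 0.
  α_4 = 8: Horner steps 6 → 9, so m(8) = 9.
  α_5 = 4: Horner steps 6 → 7, so m(4) = 7.
Codeword c = [1, 6, 0, 9, 7] ∈ F_11^5.


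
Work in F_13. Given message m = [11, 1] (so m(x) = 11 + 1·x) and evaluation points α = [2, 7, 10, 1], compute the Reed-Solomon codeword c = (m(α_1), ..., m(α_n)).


c = [0, 5, 8, 12]

Message polynomial: m(x) = 11 + 1·x (mod 13).
For each evaluation point α_i, compute m(α_i) mod 13:
  α_1 = 2: Horner steps 1 → 0, so m(2) = 0.
  α_2 = 7: Horner steps 1 → 5, so m(7) = 5.
  α_3 = 10: Horner steps 1 → 8, so m(10) = 8.
  α_4 = 1: Horner steps 1 → 12, so m(1) = 12.
Codeword c = [0, 5, 8, 12] ∈ F_13^4.


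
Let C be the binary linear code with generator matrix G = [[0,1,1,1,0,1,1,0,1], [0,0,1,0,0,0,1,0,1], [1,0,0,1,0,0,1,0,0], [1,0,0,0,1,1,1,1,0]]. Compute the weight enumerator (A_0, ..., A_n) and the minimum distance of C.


Weight distribution: A_0 = 1, A_3 = 4, A_4 = 3, A_5 = 2, A_6 = 4, A_7 = 2. Minimum distance d = 3.

Enumerate all 2^4 = 16 messages m ∈ F_2^4.
For each, compute codeword c = mG in F_2^9, then tally its weight.
  m = 0000 → c = 000000000, weight = 0.
  m = 1000 → c = 011101101, weight = 6.
  m = 0100 → c = 001000101, weight = 3.
  m = 1100 → c = 010101000, weight = 3.
  m = 0010 → c = 100100100, weight = 3.
  m = 1010 → c = 111001001, weight = 5.
  m = 0110 → c = 101100001, weight = 4.
  m = 1110 → c = 110001100, weight = 4.
  m = 0001 → c = 100011110, weight = 5.
  m = 1001 → c = 111110011, weight = 7.
  m = 0101 → c = 101011011, weight = 6.
  m = 1101 → c = 110110110, weight = 6.
  m = 0011 → c = 000111010, weight = 4.
  m = 1011 → c = 011010111, weight = 6.
  m = 0111 → c = 001111111, weight = 7.
  m = 1111 → c = 010010010, weight = 3.
Tally weights:
  weight 0: 1 codewords.
  weight 3: 4 codewords.
  weight 4: 3 codewords.
  weight 5: 2 codewords.
  weight 6: 4 codewords.
  weight 7: 2 codewords.
Minimum distance d = smallest w > 0 with A_w > 0 = 3.
Sanity: Σ A_w = 16 = 2^4 = 16 ✓.


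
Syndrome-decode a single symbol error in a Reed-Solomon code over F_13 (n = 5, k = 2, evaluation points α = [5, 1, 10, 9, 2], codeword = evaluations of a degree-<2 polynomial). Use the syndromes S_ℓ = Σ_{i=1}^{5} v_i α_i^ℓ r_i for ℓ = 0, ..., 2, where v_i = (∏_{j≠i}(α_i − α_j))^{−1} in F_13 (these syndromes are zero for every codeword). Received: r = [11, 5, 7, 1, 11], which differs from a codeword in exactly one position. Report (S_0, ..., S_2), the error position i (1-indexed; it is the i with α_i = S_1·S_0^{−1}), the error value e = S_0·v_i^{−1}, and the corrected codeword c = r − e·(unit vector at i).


S = (10, 11, 3), error at position 1, error magnitude e = 8, c = [3, 5, 7, 1, 11].

Step 1: column multipliers v_i = (∏_{j≠i}(α_i − α_j))^{−1} mod 13.
  i = 1 (α = 5): (5−1)(5−10)(5−9)(5−2) = 4·(−5)·(−4)·3 = 240 ≡ 6, so v_1 = 6^{−1} = 11 (mod 13).
  i = 2 (α = 1): (1−5)(1−10)(1−9)(1−2) = (−4)·(−9)·(−8)·(−1) = 288 ≡ 2, so v_2 = 2^{−1} = 7 (mod 13).
  i = 3 (α = 10): (10−5)(10−1)(10−9)(10−2) = 5·9·1·8 = 360 ≡ 9, so v_3 = 9^{−1} = 3 (mod 13).
  i = 4 (α = 9): (9−5)(9−1)(9−10)(9−2) = 4·8·(−1)·7 = −224 ≡ 10, so v_4 = 10^{−1} = 4 (mod 13).
  i = 5 (α = 2): (2−5)(2−1)(2−10)(2−9) = (−3)·1·(−8)·(−7) = −168 ≡ 1, so v_5 = 1^{−1} = 1 (mod 13).
  v = [11, 7, 3, 4, 1].
Step 2: syndromes of r = [11, 5, 7, 1, 11] (all sums mod 13).
  S_0 = Σ v_i r_i = 11·11 + 7·5 + 3·7 + 4·1 + 1·11 = 192 ≡ 10.
  S_1 = Σ v_i α_i r_i = 11·5·11 + 7·1·5 + 3·10·7 + 4·9·1 + 1·2·11 = 908 ≡ 11.
  α_i^2 mod 13 = [12, 1, 9, 3, 4].
  S_2 = Σ v_i α_i^2 r_i = 11·12·11 + 7·1·5 + 3·9·7 + 4·3·1 + 1·4·11 = 1732 ≡ 3.
  S = (10, 11, 3) ≠ 0, so r is not a codeword (an error is present).
Step 3: locate the error. For a single error e at position i, S_ℓ = v_i·e·α_i^ℓ, so α_err = S_1/S_0.
  S_0^{−1} = 10^{−1} = 4 (mod 13), so α_err = 11·4 = 44 ≡ 5 = α_1. Error position i = 1.
  Consistency check: S_2/S_1 = 3·6 = 18 ≡ 5 = α_err ✓ (single-error assumption holds).
Step 4: error magnitude e = S_0/v_1 = S_0·∏_{j≠1}(α_1 − α_j) = 10·6 = 60 ≡ 8 (mod 13).
Step 5: correct position 1: c_1 = r_1 − e = 11 − 8 ≡ 3 (mod 13). Hence c = [3, 5, 7, 1, 11].
  Check: interpolating c through the α_i gives m(x) = 12 + 6·x (degree < 2) with m(α_i) = c_i for every i, so c is indeed a codeword.


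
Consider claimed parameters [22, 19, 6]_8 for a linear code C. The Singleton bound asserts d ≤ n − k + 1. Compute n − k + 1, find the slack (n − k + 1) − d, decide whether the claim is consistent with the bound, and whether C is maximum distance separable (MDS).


Singleton RHS = n − k + 1 = 4, slack = -2, bound violated (no such code; not MDS).

Singleton bound: d ≤ n − k + 1.
Here n = 22, k = 19, so n − k + 1 = 4.
Given d = 6, check d ≤ 4: NO.
Slack = (n − k + 1) − d = -2.
The slack is negative: d = 6 exceeds n − k + 1 = 4 by 2, so the Singleton bound is violated and no linear [22, 19, 6]_8 code can exist. In particular it is not MDS (MDS requires d = n − k + 1 exactly).
Description: the claimed parameters are [22, 19, 6]_8; such a code would be impossible (violates the Singleton bound).


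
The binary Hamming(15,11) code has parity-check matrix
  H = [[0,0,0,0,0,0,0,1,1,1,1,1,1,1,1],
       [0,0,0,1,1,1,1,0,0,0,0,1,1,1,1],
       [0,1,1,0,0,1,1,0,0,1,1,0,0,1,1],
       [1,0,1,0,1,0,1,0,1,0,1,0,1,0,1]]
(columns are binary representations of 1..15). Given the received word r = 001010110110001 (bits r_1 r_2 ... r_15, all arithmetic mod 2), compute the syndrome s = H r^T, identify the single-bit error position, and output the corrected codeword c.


s = (0, 1, 1, 1)^T, error position = 7, corrected codeword c = 001010010110001

Compute s = H r^T mod 2 one row at a time:
  s_1 = 1 + 0 + 1 + 1 + 0 + 0 + 0 + 1 = 4 ≡ 0 (mod 2).
  s_2 = 0 + 1 + 0 + 1 + 0 + 0 + 0 + 1 = 3 ≡ 1 (mod 2).
  s_3 = 0 + 1 + 0 + 1 + 1 + 1 + 0 + 1 = 5 ≡ 1 (mod 2).
  s_4 = 0 + 1 + 1 + 1 + 0 + 1 + 0 + 1 = 5 ≡ 1 (mod 2).
s = (0, 1, 1, 1)^T — this equals column 7 of H (binary 0111), so error is at position 7.
Correct: flip bit 7 of r = 001010110110001 to get c = 001010010110001.


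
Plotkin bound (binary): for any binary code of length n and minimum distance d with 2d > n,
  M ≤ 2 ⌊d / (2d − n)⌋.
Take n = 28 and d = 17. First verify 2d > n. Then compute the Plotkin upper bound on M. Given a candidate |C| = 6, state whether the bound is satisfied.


Plotkin bound M ≤ 4; given |C| = 6 > bound (violated).

Check applicability: 2d = 34, n = 28.
2d − n = 6 > 0, so Plotkin applies.
Compute d/(2d−n) = 17/6 ≈ 2.8333.
⌊d/(2d−n)⌋ = 2.
Plotkin bound: M ≤ 2·2 = 4.
Given |C| = 6, check: VIOLATED.
This |C| is above the Plotkin bound, so no binary code with n = 28, d = 17 and 6 codewords exists.


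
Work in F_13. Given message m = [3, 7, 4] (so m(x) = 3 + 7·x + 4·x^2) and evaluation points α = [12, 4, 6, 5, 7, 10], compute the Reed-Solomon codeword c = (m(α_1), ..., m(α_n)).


c = [0, 4, 7, 8, 1, 5]

Message polynomial: m(x) = 3 + 7·x + 4·x^2 (mod 13).
For each evaluation point α_i, compute m(α_i) mod 13:
  α_1 = 12: Horner steps 4 → 3 → 0, so m(12) = 0.
  α_2 = 4: Horner steps 4 → 10 → 4, so m(4) = 4.
  α_3 = 6: Horner steps 4 → 5 → 7, so m(6) = 7.
  α_4 = 5: Horner steps 4 → 1 → 8, so m(5) = 8.
  α_5 = 7: Horner steps 4 → 9 → 1, so m(7) = 1.
  α_6 = 10: Horner steps 4 → 8 → 5, so m(10) = 5.
Codeword c = [0, 4, 7, 8, 1, 5] ∈ F_13^6.


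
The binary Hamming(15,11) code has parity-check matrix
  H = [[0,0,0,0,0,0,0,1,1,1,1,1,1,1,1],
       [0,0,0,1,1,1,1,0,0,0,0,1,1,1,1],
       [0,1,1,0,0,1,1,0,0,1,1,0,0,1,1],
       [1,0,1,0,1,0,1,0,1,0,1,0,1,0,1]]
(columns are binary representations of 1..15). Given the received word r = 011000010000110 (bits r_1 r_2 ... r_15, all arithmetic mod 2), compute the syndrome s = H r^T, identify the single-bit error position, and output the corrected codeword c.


s = (1, 0, 1, 0)^T, error position = 10, corrected codeword c = 011000010100110

Compute s = H r^T mod 2 one row at a time:
  s_1 = 1 + 0 + 0 + 0 + 0 + 1 + 1 + 0 = 3 ≡ 1 (mod 2).
  s_2 = 0 + 0 + 0 + 0 + 0 + 1 + 1 + 0 = 2 ≡ 0 (mod 2).
  s_3 = 1 + 1 + 0 + 0 + 0 + 0 + 1 + 0 = 3 ≡ 1 (mod 2).
  s_4 = 0 + 1 + 0 + 0 + 0 + 0 + 1 + 0 = 2 ≡ 0 (mod 2).
s = (1, 0, 1, 0)^T — this equals column 10 of H (binary 1010), so error is at position 10.
Correct: flip bit 10 of r = 011000010000110 to get c = 011000010100110.


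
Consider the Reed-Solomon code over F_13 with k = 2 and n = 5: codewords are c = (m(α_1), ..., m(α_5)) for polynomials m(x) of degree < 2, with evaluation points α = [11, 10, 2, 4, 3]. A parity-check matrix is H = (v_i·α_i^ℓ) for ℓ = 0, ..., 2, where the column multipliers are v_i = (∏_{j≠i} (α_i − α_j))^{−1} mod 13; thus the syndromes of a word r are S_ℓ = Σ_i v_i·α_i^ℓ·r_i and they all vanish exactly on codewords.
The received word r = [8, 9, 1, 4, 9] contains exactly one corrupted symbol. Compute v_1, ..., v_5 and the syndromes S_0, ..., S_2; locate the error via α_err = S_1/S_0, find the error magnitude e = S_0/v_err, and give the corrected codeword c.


S = (11, 6, 8), error at position 2, error magnitude e = 9, c = [8, 0, 1, 4, 9].

Step 1: column multipliers v_i = (∏_{j≠i}(α_i − α_j))^{−1} mod 13.
  i = 1 (α = 11): (11−10)(11−2)(11−4)(11−3) = 1·9·7·8 = 504 ≡ 10, so v_1 = 10^{−1} = 4 (mod 13).
  i = 2 (α = 10): (10−11)(10−2)(10−4)(10−3) = (−1)·8·6·7 = −336 ≡ 2, so v_2 = 2^{−1} = 7 (mod 13).
  i = 3 (α = 2): (2−11)(2−10)(2−4)(2−3) = (−9)·(−8)·(−2)·(−1) = 144 ≡ 1, so v_3 = 1^{−1} = 1 (mod 13).
  i = 4 (α = 4): (4−11)(4−10)(4−2)(4−3) = (−7)·(−6)·2·1 = 84 ≡ 6, so v_4 = 6^{−1} = 11 (mod 13).
  i = 5 (α = 3): (3−11)(3−10)(3−2)(3−4) = (−8)·(−7)·1·(−1) = −56 ≡ 9, so v_5 = 9^{−1} = 3 (mod 13).
  v = [4, 7, 1, 11, 3].
Step 2: syndromes of r = [8, 9, 1, 4, 9] (all sums mod 13).
  S_0 = Σ v_i r_i = 4·8 + 7·9 + 1·1 + 11·4 + 3·9 = 167 ≡ 11.
  S_1 = Σ v_i α_i r_i = 4·11·8 + 7·10·9 + 1·2·1 + 11·4·4 + 3·3·9 = 1241 ≡ 6.
  α_i^2 mod 13 = [4, 9, 4, 3, 9].
  S_2 = Σ v_i α_i^2 r_i = 4·4·8 + 7·9·9 + 1·4·1 + 11·3·4 + 3·9·9 = 1074 ≡ 8.
  S = (11, 6, 8) ≠ 0, so r is not a codeword (an error is present).
Step 3: locate the error. For a single error e at position i, S_ℓ = v_i·e·α_i^ℓ, so α_err = S_1/S_0.
  S_0^{−1} = 11^{−1} = 6 (mod 13), so α_err = 6·6 = 36 ≡ 10 = α_2. Error position i = 2.
  Consistency check: S_2/S_1 = 8·11 = 88 ≡ 10 = α_err ✓ (single-error assumption holds).
Step 4: error magnitude e = S_0/v_2 = S_0·∏_{j≠2}(α_2 − α_j) = 11·2 = 22 ≡ 9 (mod 13).
Step 5: correct position 2: c_2 = r_2 − e = 9 − 9 ≡ 0 (mod 13). Hence c = [8, 0, 1, 4, 9].
  Check: interpolating c through the α_i gives m(x) = 11 + 8·x (degree < 2) with m(α_i) = c_i for every i, so c is indeed a codeword.


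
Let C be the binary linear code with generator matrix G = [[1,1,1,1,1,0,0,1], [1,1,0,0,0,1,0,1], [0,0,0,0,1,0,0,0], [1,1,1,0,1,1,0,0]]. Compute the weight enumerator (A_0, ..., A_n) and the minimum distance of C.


Weight distribution: A_0 = 1, A_1 = 1, A_2 = 1, A_3 = 4, A_4 = 5, A_5 = 3, A_6 = 1. Minimum distance d = 1.

Enumerate all 2^4 = 16 messages m ∈ F_2^4.
For each, compute codeword c = mG in F_2^8, then tally its weight.
  m = 0000 → c = 00000000, weight = 0.
  m = 1000 → c = 11111001, weight = 6.
  m = 0100 → c = 11000101, weight = 4.
  m = 1100 → c = 00111100, weight = 4.
  m = 0010 → c = 00001000, weight = 1.
  m = 1010 → c = 11110001, weight = 5.
  m = 0110 → c = 11001101, weight = 5.
  m = 1110 → c = 00110100, weight = 3.
  m = 0001 → c = 11101100, weight = 5.
  m = 1001 → c = 00010101, weight = 3.
  m = 0101 → c = 00101001, weight = 3.
  m = 1101 → c = 11010000, weight = 3.
  m = 0011 → c = 11100100, weight = 4.
  m = 1011 → c = 00011101, weight = 4.
  m = 0111 → c = 00100001, weight = 2.
  m = 1111 → c = 11011000, weight = 4.
Tally weights:
  weight 0: 1 codewords.
  weight 1: 1 codewords.
  weight 2: 1 codewords.
  weight 3: 4 codewords.
  weight 4: 5 codewords.
  weight 5: 3 codewords.
  weight 6: 1 codewords.
Minimum distance d = smallest w > 0 with A_w > 0 = 1.
Sanity: Σ A_w = 16 = 2^4 = 16 ✓.
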